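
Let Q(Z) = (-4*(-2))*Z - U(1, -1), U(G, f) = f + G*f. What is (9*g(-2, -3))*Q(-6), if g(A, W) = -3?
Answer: 1242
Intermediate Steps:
Q(Z) = 2 + 8*Z (Q(Z) = (-4*(-2))*Z - (-1)*(1 + 1) = 8*Z - (-1)*2 = 8*Z - 1*(-2) = 8*Z + 2 = 2 + 8*Z)
(9*g(-2, -3))*Q(-6) = (9*(-3))*(2 + 8*(-6)) = -27*(2 - 48) = -27*(-46) = 1242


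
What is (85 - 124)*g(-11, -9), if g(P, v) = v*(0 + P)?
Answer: -3861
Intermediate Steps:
g(P, v) = P*v (g(P, v) = v*P = P*v)
(85 - 124)*g(-11, -9) = (85 - 124)*(-11*(-9)) = -39*99 = -3861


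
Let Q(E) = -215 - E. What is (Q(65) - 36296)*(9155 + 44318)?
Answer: -1955828448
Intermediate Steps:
(Q(65) - 36296)*(9155 + 44318) = ((-215 - 1*65) - 36296)*(9155 + 44318) = ((-215 - 65) - 36296)*53473 = (-280 - 36296)*53473 = -36576*53473 = -1955828448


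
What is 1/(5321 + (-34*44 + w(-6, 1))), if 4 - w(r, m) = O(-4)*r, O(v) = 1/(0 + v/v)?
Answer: 1/3835 ≈ 0.00026076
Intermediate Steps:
O(v) = 1 (O(v) = 1/(0 + 1) = 1/1 = 1)
w(r, m) = 4 - r
1/(5321 + (-34*44 + w(-6, 1))) = 1/(5321 + (-34*44 + (4 - 1*(-6)))) = 1/(5321 + (-1496 + (4 + 6))) = 1/(5321 + (-1496 + 10)) = 1/(5321 - 1486) = 1/3835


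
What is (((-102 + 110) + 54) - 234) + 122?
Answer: -50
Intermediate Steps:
(((-102 + 110) + 54) - 234) + 122 = ((8 + 54) - 234) + 122 = (62 - 234) + 122 = -172 + 122 = -50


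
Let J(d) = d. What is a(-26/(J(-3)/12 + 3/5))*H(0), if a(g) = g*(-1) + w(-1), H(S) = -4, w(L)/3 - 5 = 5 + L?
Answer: -2836/7 ≈ -405.14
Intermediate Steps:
w(L) = 30 + 3*L (w(L) = 15 + 3*(5 + L) = 15 + (15 + 3*L) = 30 + 3*L)
a(g) = 27 - g (a(g) = g*(-1) + (30 + 3*(-1)) = -g + (30 - 3) = -g + 27 = 27 - g)
a(-26/(J(-3)/12 + 3/5))*H(0) = (27 - (-26)/(-3/12 + 3/5))*(-4) = (27 - (-26)/(-3*1/12 + 3*(1/5)))*(-4) = (27 - (-26)/(-1/4 + 3/5))*(-4) = (27 - (-26)/7/20)*(-4) = (27 - (-26)*20/7)*(-4) = (27 - 1*(-520/7))*(-4) = (27 + 520/7)*(-4) = (709/7)*(-4) = -2836/7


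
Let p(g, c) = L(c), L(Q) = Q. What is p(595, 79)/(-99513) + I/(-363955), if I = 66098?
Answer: -6606362719/36218253915 ≈ -0.18240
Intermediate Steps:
p(g, c) = c
p(595, 79)/(-99513) + I/(-363955) = 79/(-99513) + 66098/(-363955) = 79*(-1/99513) + 66098*(-1/363955) = -79/99513 - 66098/363955 = -6606362719/36218253915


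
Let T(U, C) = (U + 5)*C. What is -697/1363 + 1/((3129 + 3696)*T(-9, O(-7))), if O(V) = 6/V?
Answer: -16308437/31894200 ≈ -0.51133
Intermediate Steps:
T(U, C) = C*(5 + U) (T(U, C) = (5 + U)*C = C*(5 + U))
-697/1363 + 1/((3129 + 3696)*T(-9, O(-7))) = -697/1363 + 1/((3129 + 3696)*(((6/(-7))*(5 - 9)))) = -697*1/1363 + 1/(6825*(((6*(-⅐))*(-4)))) = -697/1363 + 1/(6825*((-6/7*(-4)))) = -697/1363 + 1/(6825*(24/7)) = -697/1363 + (1/6825)*(7/24) = -697/1363 + 1/23400 = -16308437/31894200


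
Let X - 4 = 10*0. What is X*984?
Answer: 3936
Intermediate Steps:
X = 4 (X = 4 + 10*0 = 4 + 0 = 4)
X*984 = 4*984 = 3936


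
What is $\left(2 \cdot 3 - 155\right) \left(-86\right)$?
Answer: $12814$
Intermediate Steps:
$\left(2 \cdot 3 - 155\right) \left(-86\right) = \left(6 - 155\right) \left(-86\right) = \left(-149\right) \left(-86\right) = 12814$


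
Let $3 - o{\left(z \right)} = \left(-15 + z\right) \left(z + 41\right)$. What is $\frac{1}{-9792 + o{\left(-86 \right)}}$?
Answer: $- \frac{1}{14334} \approx -6.9764 \cdot 10^{-5}$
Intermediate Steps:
$o{\left(z \right)} = 3 - \left(-15 + z\right) \left(41 + z\right)$ ($o{\left(z \right)} = 3 - \left(-15 + z\right) \left(z + 41\right) = 3 - \left(-15 + z\right) \left(41 + z\right)$)
$\frac{1}{-9792 + o{\left(-86 \right)}} = \frac{1}{-9792 - 4542} = \frac{1}{-14334} = - \frac{1}{14334}$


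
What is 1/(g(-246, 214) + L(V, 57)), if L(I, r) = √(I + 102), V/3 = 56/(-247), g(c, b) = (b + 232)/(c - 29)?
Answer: 15147275/921729499 + 75625*√6181422/1843458998 ≈ 0.11843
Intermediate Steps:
g(c, b) = (232 + b)/(-29 + c)
V = -168/247 (V = 3*(56/(-247)) = 3*(56*(-1/247)) = 3*(-56/247) = -168/247 ≈ -0.68016)
L(I, r) = √(102 + I)
1/(g(-246, 214) + L(V, 57)) = 1/((232 + 214)/(-29 - 246) + √(102 - 168/247)) = 1/(446/(-275) + √(25026/247)) = 1/(-1/275*446 + √6181422/247) = 1/(-446/275 + √6181422/247)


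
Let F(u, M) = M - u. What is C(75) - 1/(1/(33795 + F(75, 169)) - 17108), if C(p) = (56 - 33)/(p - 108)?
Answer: -13333660916/19132509363 ≈ -0.69691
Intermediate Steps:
C(p) = 23/(-108 + p)
C(75) - 1/(1/(33795 + F(75, 169)) - 17108) = 23/(-108 + 75) - 1/(1/(33795 + (169 - 1*75)) - 17108) = 23/(-33) - 1/(1/(33795 + (169 - 75)) - 17108) = 23*(-1/33) - 1/(1/(33795 + 94) - 17108) = -23/33 - 1/(1/33889 - 17108) = -23/33 - 1/(-579773011/33889) = -23/33 - 1*(-33889/579773011) = -23/33 + 33889/579773011 = -13333660916/19132509363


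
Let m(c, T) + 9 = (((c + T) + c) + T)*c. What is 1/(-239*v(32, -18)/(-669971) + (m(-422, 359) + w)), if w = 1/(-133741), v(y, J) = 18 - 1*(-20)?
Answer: 89602591511/4763543786465084 ≈ 1.8810e-5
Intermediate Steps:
v(y, J) = 38 (v(y, J) = 18 + 20 = 38)
w = -1/133741 ≈ -7.4771e-6
m(c, T) = -9 + c*(2*T + 2*c) (m(c, T) = -9 + (((c + T) + c) + T)*c = -9 + (((T + c) + c) + T)*c = -9 + ((T + 2*c) + T)*c = -9 + (2*T + 2*c)*c = -9 + c*(2*T + 2*c))
1/(-239*v(32, -18)/(-669971) + (m(-422, 359) + w)) = 1/(-239*38/(-669971) + ((-9 + 2*(-422)² + 2*359*(-422)) - 1/133741)) = 1/(-9082*(-1/669971) + ((-9 + 2*178084 - 302996) - 1/133741)) = 1/(9082/669971 + ((-9 + 356168 - 302996) - 1/133741)) = 1/(9082/669971 + (53163 - 1/133741)) = 1/(9082/669971 + 7110072782/133741) = 1/(4763543786465084/89602591511) = 89602591511/4763543786465084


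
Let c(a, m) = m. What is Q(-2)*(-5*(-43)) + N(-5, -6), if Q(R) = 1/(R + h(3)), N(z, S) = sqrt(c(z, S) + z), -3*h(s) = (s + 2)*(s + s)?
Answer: -215/12 + I*sqrt(11) ≈ -17.917 + 3.3166*I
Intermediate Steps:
h(s) = -2*s*(2 + s)/3 (h(s) = -(s + 2)*(s + s)/3 = -(2 + s)*2*s/3 = -2*s*(2 + s)/3)
N(z, S) = sqrt(S + z)
Q(R) = 1/(-10 + R) (Q(R) = 1/(R - 2/3*3*(2 + 3)) = 1/(R - 2/3*3*5) = 1/(R - 10) = 1/(-10 + R))
Q(-2)*(-5*(-43)) + N(-5, -6) = (-5*(-43))/(-10 - 2) + sqrt(-6 - 5) = 215/(-12) + sqrt(-11) = -1/12*215 + I*sqrt(11) = -215/12 + I*sqrt(11)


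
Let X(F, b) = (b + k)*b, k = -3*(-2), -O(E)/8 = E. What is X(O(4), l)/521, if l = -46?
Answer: 1840/521 ≈ 3.5317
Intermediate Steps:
O(E) = -8*E
k = 6
X(F, b) = b*(6 + b) (X(F, b) = (b + 6)*b = (6 + b)*b = b*(6 + b))
X(O(4), l)/521 = -46*(6 - 46)/521 = -46*(-40)*(1/521) = 1840*(1/521) = 1840/521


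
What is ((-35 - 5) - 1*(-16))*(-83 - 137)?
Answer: 5280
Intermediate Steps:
((-35 - 5) - 1*(-16))*(-83 - 137) = (-40 + 16)*(-220) = -24*(-220) = 5280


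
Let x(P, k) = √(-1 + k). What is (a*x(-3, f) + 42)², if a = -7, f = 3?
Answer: 1862 - 588*√2 ≈ 1030.4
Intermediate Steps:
(a*x(-3, f) + 42)² = (-7*√(-1 + 3) + 42)² = (-7*√2 + 42)² = (42 - 7*√2)²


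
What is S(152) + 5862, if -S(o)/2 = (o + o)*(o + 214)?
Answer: -216666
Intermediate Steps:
S(o) = -4*o*(214 + o) (S(o) = -2*(o + o)*(o + 214) = -2*2*o*(214 + o) = -4*o*(214 + o))
S(152) + 5862 = -4*152*(214 + 152) + 5862 = -4*152*366 + 5862 = -222528 + 5862 = -216666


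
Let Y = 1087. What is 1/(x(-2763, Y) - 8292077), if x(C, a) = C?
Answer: -1/8294840 ≈ -1.2056e-7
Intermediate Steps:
1/(x(-2763, Y) - 8292077) = 1/(-2763 - 8292077) = 1/(-8294840) = -1/8294840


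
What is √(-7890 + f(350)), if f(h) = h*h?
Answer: √114610 ≈ 338.54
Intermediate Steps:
f(h) = h²
√(-7890 + f(350)) = √(-7890 + 350²) = √(-7890 + 122500) = √114610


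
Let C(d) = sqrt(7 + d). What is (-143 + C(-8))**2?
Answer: (143 - I)**2 ≈ 20448.0 - 286.0*I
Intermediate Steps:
(-143 + C(-8))**2 = (-143 + sqrt(7 - 8))**2 = (-143 + sqrt(-1))**2 = (-143 + I)**2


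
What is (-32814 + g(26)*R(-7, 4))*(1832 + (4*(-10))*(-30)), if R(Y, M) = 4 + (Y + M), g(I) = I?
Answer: -99413216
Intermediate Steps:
R(Y, M) = 4 + M + Y (R(Y, M) = 4 + (M + Y) = 4 + M + Y)
(-32814 + g(26)*R(-7, 4))*(1832 + (4*(-10))*(-30)) = (-32814 + 26*(4 + 4 - 7))*(1832 + (4*(-10))*(-30)) = (-32814 + 26*1)*(1832 - 40*(-30)) = (-32814 + 26)*(1832 + 1200) = -32788*3032 = -99413216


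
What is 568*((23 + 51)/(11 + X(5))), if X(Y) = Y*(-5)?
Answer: -21016/7 ≈ -3002.3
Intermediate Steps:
X(Y) = -5*Y
568*((23 + 51)/(11 + X(5))) = 568*((23 + 51)/(11 - 5*5)) = 568*(74/(11 - 25)) = 568*(74/(-14)) = 568*(74*(-1/14)) = 568*(-37/7) = -21016/7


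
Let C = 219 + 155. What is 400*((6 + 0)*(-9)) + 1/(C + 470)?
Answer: -18230399/844 ≈ -21600.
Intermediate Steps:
C = 374
400*((6 + 0)*(-9)) + 1/(C + 470) = 400*((6 + 0)*(-9)) + 1/(374 + 470) = 400*(6*(-9)) + 1/844 = 400*(-54) + 1/844 = -21600 + 1/844 = -18230399/844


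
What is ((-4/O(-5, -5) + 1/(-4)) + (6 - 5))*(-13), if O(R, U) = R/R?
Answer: 169/4 ≈ 42.250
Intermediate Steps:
O(R, U) = 1
((-4/O(-5, -5) + 1/(-4)) + (6 - 5))*(-13) = ((-4/1 + 1/(-4)) + (6 - 5))*(-13) = ((-4*1 + 1*(-1/4)) + 1)*(-13) = ((-4 - 1/4) + 1)*(-13) = (-17/4 + 1)*(-13) = -13/4*(-13) = 169/4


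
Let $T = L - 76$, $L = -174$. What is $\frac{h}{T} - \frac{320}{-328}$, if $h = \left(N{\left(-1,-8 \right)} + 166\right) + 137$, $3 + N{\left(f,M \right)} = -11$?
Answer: $- \frac{1849}{10250} \approx -0.18039$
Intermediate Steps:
$N{\left(f,M \right)} = -14$ ($N{\left(f,M \right)} = -3 - 11 = -14$)
$h = 289$ ($h = \left(-14 + 166\right) + 137 = 152 + 137 = 289$)
$T = -250$ ($T = -174 - 76 = -250$)
$\frac{h}{T} - \frac{320}{-328} = \frac{289}{-250} - \frac{320}{-328} = 289 \left(- \frac{1}{250}\right) - - \frac{40}{41} = - \frac{289}{250} + \frac{40}{41} = - \frac{1849}{10250}$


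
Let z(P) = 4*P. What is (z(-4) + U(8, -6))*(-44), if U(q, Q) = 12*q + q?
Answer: -3872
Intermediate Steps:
U(q, Q) = 13*q
(z(-4) + U(8, -6))*(-44) = (4*(-4) + 13*8)*(-44) = (-16 + 104)*(-44) = 88*(-44) = -3872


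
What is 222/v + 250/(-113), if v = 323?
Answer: -55664/36499 ≈ -1.5251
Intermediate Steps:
222/v + 250/(-113) = 222/323 + 250/(-113) = 222*(1/323) + 250*(-1/113) = 222/323 - 250/113 = -55664/36499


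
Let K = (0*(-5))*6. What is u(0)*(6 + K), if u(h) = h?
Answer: 0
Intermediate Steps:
K = 0 (K = 0*6 = 0)
u(0)*(6 + K) = 0*(6 + 0) = 0*6 = 0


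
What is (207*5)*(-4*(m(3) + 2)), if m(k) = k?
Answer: -20700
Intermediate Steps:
(207*5)*(-4*(m(3) + 2)) = (207*5)*(-4*(3 + 2)) = 1035*(-4*5) = 1035*(-20) = -20700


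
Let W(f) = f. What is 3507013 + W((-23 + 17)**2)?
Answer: 3507049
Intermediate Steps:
3507013 + W((-23 + 17)**2) = 3507013 + (-23 + 17)**2 = 3507013 + (-6)**2 = 3507013 + 36 = 3507049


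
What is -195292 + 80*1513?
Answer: -74252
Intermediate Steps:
-195292 + 80*1513 = -195292 + 121040 = -74252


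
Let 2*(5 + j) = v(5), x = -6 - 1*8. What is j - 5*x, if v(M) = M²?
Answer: 155/2 ≈ 77.500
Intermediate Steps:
x = -14 (x = -6 - 8 = -14)
j = 15/2 (j = -5 + (½)*5² = -5 + (½)*25 = -5 + 25/2 = 15/2 ≈ 7.5000)
j - 5*x = 15/2 - 5*(-14) = 15/2 + 70 = 155/2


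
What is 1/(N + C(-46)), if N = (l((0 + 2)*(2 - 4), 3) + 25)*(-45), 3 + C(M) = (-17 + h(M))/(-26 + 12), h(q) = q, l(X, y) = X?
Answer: -2/1887 ≈ -0.0010599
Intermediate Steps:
C(M) = -25/14 - M/14 (C(M) = -3 + (-17 + M)/(-26 + 12) = -3 + (-17 + M)/(-14) = -3 + (-17 + M)*(-1/14) = -3 + (17/14 - M/14) = -25/14 - M/14)
N = -945 (N = ((0 + 2)*(2 - 4) + 25)*(-45) = (2*(-2) + 25)*(-45) = (-4 + 25)*(-45) = 21*(-45) = -945)
1/(N + C(-46)) = 1/(-945 + (-25/14 - 1/14*(-46))) = 1/(-945 + (-25/14 + 23/7)) = 1/(-945 + 3/2) = 1/(-1887/2) = -2/1887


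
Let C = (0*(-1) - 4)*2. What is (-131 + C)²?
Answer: 19321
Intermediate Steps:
C = -8 (C = (0 - 4)*2 = -4*2 = -8)
(-131 + C)² = (-131 - 8)² = (-139)² = 19321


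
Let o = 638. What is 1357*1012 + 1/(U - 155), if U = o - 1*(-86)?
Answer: 781398597/569 ≈ 1.3733e+6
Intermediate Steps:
U = 724 (U = 638 - 1*(-86) = 638 + 86 = 724)
1357*1012 + 1/(U - 155) = 1357*1012 + 1/(724 - 155) = 1373284 + 1/569 = 781398597/569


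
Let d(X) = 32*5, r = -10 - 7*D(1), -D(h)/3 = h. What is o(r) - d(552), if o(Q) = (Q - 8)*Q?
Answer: -127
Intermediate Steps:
D(h) = -3*h
r = 11 (r = -10 - (-21) = -10 - 7*(-3) = -10 + 21 = 11)
o(Q) = Q*(-8 + Q) (o(Q) = (-8 + Q)*Q = Q*(-8 + Q))
d(X) = 160
o(r) - d(552) = 11*(-8 + 11) - 1*160 = 11*3 - 160 = 33 - 160 = -127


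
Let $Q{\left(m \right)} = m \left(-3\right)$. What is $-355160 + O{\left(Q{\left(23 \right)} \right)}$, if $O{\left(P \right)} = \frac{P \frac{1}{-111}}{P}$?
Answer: $- \frac{39422761}{111} \approx -3.5516 \cdot 10^{5}$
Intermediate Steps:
$Q{\left(m \right)} = - 3 m$
$O{\left(P \right)} = - \frac{1}{111}$ ($O{\left(P \right)} = \frac{P \left(- \frac{1}{111}\right)}{P} = \frac{\left(- \frac{1}{111}\right) P}{P} = - \frac{1}{111}$)
$-355160 + O{\left(Q{\left(23 \right)} \right)} = -355160 - \frac{1}{111} = - \frac{39422761}{111}$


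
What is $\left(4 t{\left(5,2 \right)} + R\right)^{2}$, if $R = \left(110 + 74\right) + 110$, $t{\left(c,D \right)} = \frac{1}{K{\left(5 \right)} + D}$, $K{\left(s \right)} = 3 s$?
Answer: $\frac{25020004}{289} \approx 86574.0$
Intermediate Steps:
$t{\left(c,D \right)} = \frac{1}{15 + D}$ ($t{\left(c,D \right)} = \frac{1}{3 \cdot 5 + D} = \frac{1}{15 + D}$)
$R = 294$ ($R = 184 + 110 = 294$)
$\left(4 t{\left(5,2 \right)} + R\right)^{2} = \left(\frac{4}{15 + 2} + 294\right)^{2} = \left(\frac{4}{17} + 294\right)^{2} = \left(\frac{5002}{17}\right)^{2} = \frac{25020004}{289}$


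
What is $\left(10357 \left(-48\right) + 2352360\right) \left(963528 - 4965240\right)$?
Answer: $-7424072143488$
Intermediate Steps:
$\left(10357 \left(-48\right) + 2352360\right) \left(963528 - 4965240\right) = \left(-497136 + 2352360\right) \left(-4001712\right) = 1855224 \left(-4001712\right) = -7424072143488$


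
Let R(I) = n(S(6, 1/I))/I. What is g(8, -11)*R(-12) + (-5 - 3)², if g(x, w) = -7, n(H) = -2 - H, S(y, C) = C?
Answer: 9055/144 ≈ 62.882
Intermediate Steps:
R(I) = (-2 - 1/I)/I
g(8, -11)*R(-12) + (-5 - 3)² = -7*(-1 - 2*(-12))/(-12)² + (-5 - 3)² = -7*(-1 + 24)/144 + (-8)² = -7*23/144 + 64 = -161/144 + 64 = 9055/144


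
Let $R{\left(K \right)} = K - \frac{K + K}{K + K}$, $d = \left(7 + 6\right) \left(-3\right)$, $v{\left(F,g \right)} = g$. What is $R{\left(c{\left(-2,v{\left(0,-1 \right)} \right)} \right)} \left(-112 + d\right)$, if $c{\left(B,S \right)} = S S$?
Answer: $0$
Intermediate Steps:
$c{\left(B,S \right)} = S^{2}$
$d = -39$ ($d = 13 \left(-3\right) = -39$)
$R{\left(K \right)} = -1 + K$ ($R{\left(K \right)} = K - \frac{2 K}{2 K} = K - 2 K \frac{1}{2 K} = K - 1 = -1 + K$)
$R{\left(c{\left(-2,v{\left(0,-1 \right)} \right)} \right)} \left(-112 + d\right) = \left(-1 + \left(-1\right)^{2}\right) \left(-112 - 39\right) = \left(-1 + 1\right) \left(-151\right) = 0 \left(-151\right) = 0$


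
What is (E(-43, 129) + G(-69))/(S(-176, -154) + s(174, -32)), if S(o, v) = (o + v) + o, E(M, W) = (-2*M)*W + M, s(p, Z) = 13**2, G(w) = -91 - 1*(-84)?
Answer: -11044/337 ≈ -32.771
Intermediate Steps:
G(w) = -7 (G(w) = -91 + 84 = -7)
s(p, Z) = 169
E(M, W) = M - 2*M*W (E(M, W) = -2*M*W + M = M - 2*M*W)
S(o, v) = v + 2*o
(E(-43, 129) + G(-69))/(S(-176, -154) + s(174, -32)) = (-43*(1 - 2*129) - 7)/((-154 + 2*(-176)) + 169) = (-43*(1 - 258) - 7)/((-154 - 352) + 169) = (-43*(-257) - 7)/(-506 + 169) = (11051 - 7)/(-337) = 11044*(-1/337) = -11044/337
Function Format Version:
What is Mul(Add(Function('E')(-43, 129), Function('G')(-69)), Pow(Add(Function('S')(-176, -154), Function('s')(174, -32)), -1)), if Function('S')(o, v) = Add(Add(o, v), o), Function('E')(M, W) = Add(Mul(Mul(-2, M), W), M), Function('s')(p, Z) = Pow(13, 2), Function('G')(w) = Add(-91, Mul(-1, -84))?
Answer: Rational(-11044, 337) ≈ -32.771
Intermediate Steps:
Function('G')(w) = -7 (Function('G')(w) = Add(-91, 84) = -7)
Function('s')(p, Z) = 169
Function('E')(M, W) = Add(M, Mul(-2, M, W)) (Function('E')(M, W) = Add(Mul(-2, M, W), M) = Add(M, Mul(-2, M, W)))
Function('S')(o, v) = Add(v, Mul(2, o))
Mul(Add(Function('E')(-43, 129), Function('G')(-69)), Pow(Add(Function('S')(-176, -154), Function('s')(174, -32)), -1)) = Mul(Add(Mul(-43, Add(1, Mul(-2, 129))), -7), Pow(Add(Add(-154, Mul(2, -176)), 169), -1)) = Mul(Add(Mul(-43, Add(1, -258)), -7), Pow(Add(Add(-154, -352), 169), -1)) = Mul(Add(Mul(-43, -257), -7), Pow(Add(-506, 169), -1)) = Mul(Add(11051, -7), Pow(-337, -1)) = Mul(11044, Rational(-1, 337)) = Rational(-11044, 337)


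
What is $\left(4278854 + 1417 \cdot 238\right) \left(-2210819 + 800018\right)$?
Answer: $-6512398496100$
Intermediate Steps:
$\left(4278854 + 1417 \cdot 238\right) \left(-2210819 + 800018\right) = \left(4278854 + 337246\right) \left(-1410801\right) = 4616100 \left(-1410801\right) = -6512398496100$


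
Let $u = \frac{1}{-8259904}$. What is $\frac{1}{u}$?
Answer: $-8259904$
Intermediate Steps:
$u = - \frac{1}{8259904} \approx -1.2107 \cdot 10^{-7}$
$\frac{1}{u} = \frac{1}{- \frac{1}{8259904}} = -8259904$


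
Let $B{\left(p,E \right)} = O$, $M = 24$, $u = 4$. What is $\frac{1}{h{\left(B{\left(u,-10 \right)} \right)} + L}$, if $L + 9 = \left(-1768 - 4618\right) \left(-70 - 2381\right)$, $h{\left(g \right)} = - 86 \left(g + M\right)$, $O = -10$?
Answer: $\frac{1}{15650873} \approx 6.3894 \cdot 10^{-8}$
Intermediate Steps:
$B{\left(p,E \right)} = -10$
$h{\left(g \right)} = -2064 - 86 g$ ($h{\left(g \right)} = - 86 \left(g + 24\right) = - 86 \left(24 + g\right) = -2064 - 86 g$)
$L = 15652077$ ($L = -9 + \left(-1768 - 4618\right) \left(-70 - 2381\right) = -9 - -15652086 = -9 + 15652086 = 15652077$)
$\frac{1}{h{\left(B{\left(u,-10 \right)} \right)} + L} = \frac{1}{\left(-2064 - -860\right) + 15652077} = \frac{1}{\left(-2064 + 860\right) + 15652077} = \frac{1}{-1204 + 15652077} = \frac{1}{15650873}$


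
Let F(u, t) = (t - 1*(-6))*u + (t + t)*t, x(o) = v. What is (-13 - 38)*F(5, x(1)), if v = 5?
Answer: -5355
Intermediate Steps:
x(o) = 5
F(u, t) = 2*t² + u*(6 + t) (F(u, t) = (t + 6)*u + (2*t)*t = (6 + t)*u + 2*t² = u*(6 + t) + 2*t² = 2*t² + u*(6 + t))
(-13 - 38)*F(5, x(1)) = (-13 - 38)*(2*5² + 6*5 + 5*5) = -51*(2*25 + 30 + 25) = -51*(50 + 30 + 25) = -51*105 = -5355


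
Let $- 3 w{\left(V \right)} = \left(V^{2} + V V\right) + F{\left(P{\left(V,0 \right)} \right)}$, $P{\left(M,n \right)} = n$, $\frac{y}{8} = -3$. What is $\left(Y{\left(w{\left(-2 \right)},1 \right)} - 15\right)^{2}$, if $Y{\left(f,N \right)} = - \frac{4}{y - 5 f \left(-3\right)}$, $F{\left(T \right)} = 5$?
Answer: $\frac{1771561}{7921} \approx 223.65$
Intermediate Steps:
$y = -24$ ($y = 8 \left(-3\right) = -24$)
$w{\left(V \right)} = - \frac{5}{3} - \frac{2 V^{2}}{3}$ ($w{\left(V \right)} = - \frac{\left(V^{2} + V V\right) + 5}{3} = - \frac{\left(V^{2} + V^{2}\right) + 5}{3} = - \frac{2 V^{2} + 5}{3} = - \frac{5 + 2 V^{2}}{3} = - \frac{5}{3} - \frac{2 V^{2}}{3}$)
$Y{\left(f,N \right)} = - \frac{4}{-24 + 15 f}$ ($Y{\left(f,N \right)} = - \frac{4}{-24 - 5 f \left(-3\right)} = - \frac{4}{-24 - - 15 f} = - \frac{4}{-24 + 15 f}$)
$\left(Y{\left(w{\left(-2 \right)},1 \right)} - 15\right)^{2} = \left(- \frac{4}{-24 + 15 \left(- \frac{5}{3} - \frac{2 \left(-2\right)^{2}}{3}\right)} - 15\right)^{2} = \left(- \frac{4}{-24 + 15 \left(- \frac{5}{3} - \frac{8}{3}\right)} - 15\right)^{2} = \left(- \frac{4}{-24 + 15 \left(- \frac{13}{3}\right)} - 15\right)^{2} = \left(- \frac{4}{-24 - 65} - 15\right)^{2} = \left(- \frac{4}{-89} - 15\right)^{2} = \left(\left(-4\right) \left(- \frac{1}{89}\right) - 15\right)^{2} = \left(\frac{4}{89} - 15\right)^{2} = \left(- \frac{1331}{89}\right)^{2} = \frac{1771561}{7921}$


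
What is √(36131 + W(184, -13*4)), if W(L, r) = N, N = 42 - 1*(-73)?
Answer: √36246 ≈ 190.38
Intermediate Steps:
N = 115 (N = 42 + 73 = 115)
W(L, r) = 115
√(36131 + W(184, -13*4)) = √(36131 + 115) = √36246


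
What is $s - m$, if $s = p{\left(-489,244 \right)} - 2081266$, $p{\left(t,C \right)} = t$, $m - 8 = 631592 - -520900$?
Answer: $-3234255$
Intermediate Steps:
$m = 1152500$ ($m = 8 + \left(631592 - -520900\right) = 8 + \left(631592 + 520900\right) = 8 + 1152492 = 1152500$)
$s = -2081755$ ($s = -489 - 2081266 = -2081755$)
$s - m = -2081755 - 1152500 = -3234255$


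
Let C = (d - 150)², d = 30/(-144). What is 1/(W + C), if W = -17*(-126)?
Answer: 576/14229817 ≈ 4.0478e-5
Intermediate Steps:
d = -5/24 (d = 30*(-1/144) = -5/24 ≈ -0.20833)
W = 2142
C = 12996025/576 (C = (-5/24 - 150)² = (-3605/24)² = 12996025/576 ≈ 22563.)
1/(W + C) = 1/(2142 + 12996025/576) = 1/(14229817/576) = 576/14229817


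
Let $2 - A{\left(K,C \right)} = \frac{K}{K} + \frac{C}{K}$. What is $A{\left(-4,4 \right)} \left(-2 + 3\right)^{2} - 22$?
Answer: $-20$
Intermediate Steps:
$A{\left(K,C \right)} = 1 - \frac{C}{K}$ ($A{\left(K,C \right)} = 2 - \left(\frac{K}{K} + \frac{C}{K}\right) = 2 - \left(1 + \frac{C}{K}\right) = 1 - \frac{C}{K}$)
$A{\left(-4,4 \right)} \left(-2 + 3\right)^{2} - 22 = \frac{-4 - 4}{-4} \left(-2 + 3\right)^{2} - 22 = - \frac{-4 - 4}{4} \cdot 1^{2} - 22 = \left(- \frac{1}{4}\right) \left(-8\right) 1 - 22 = 2 \cdot 1 - 22 = 2 - 22 = -20$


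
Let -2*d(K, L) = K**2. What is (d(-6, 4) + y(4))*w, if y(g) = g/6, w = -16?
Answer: 832/3 ≈ 277.33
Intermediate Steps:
y(g) = g/6 (y(g) = g*(1/6) = g/6)
d(K, L) = -K**2/2
(d(-6, 4) + y(4))*w = (-1/2*(-6)**2 + (1/6)*4)*(-16) = (-1/2*36 + 2/3)*(-16) = (-18 + 2/3)*(-16) = -52/3*(-16) = 832/3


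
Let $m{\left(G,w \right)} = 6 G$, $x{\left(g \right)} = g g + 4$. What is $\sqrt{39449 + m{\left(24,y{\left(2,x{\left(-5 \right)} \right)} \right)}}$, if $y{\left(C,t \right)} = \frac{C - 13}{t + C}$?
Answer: $17 \sqrt{137} \approx 198.98$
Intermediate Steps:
$x{\left(g \right)} = 4 + g^{2}$ ($x{\left(g \right)} = g^{2} + 4 = 4 + g^{2}$)
$y{\left(C,t \right)} = \frac{-13 + C}{C + t}$
$\sqrt{39449 + m{\left(24,y{\left(2,x{\left(-5 \right)} \right)} \right)}} = \sqrt{39449 + 6 \cdot 24} = \sqrt{39449 + 144} = \sqrt{39593} = 17 \sqrt{137}$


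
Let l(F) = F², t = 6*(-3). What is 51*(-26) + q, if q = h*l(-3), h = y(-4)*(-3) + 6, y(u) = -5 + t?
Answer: -651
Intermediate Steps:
t = -18
y(u) = -23 (y(u) = -5 - 18 = -23)
h = 75 (h = -23*(-3) + 6 = 69 + 6 = 75)
q = 675 (q = 75*(-3)² = 75*9 = 675)
51*(-26) + q = 51*(-26) + 675 = -1326 + 675 = -651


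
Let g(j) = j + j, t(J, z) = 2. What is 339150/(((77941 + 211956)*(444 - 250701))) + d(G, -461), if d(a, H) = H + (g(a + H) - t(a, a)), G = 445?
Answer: -100592810465/203217797 ≈ -495.00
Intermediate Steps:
g(j) = 2*j
d(a, H) = -2 + 2*a + 3*H (d(a, H) = H + (2*(a + H) - 1*2) = H + (2*(H + a) - 2) = H + ((2*H + 2*a) - 2) = H + (-2 + 2*H + 2*a) = -2 + 2*a + 3*H)
339150/(((77941 + 211956)*(444 - 250701))) + d(G, -461) = 339150/(((77941 + 211956)*(444 - 250701))) + (-2 + 2*445 + 3*(-461)) = 339150/((289897*(-250257))) + (-2 + 890 - 1383) = 339150/(-72548753529) - 495 = 339150*(-1/72548753529) - 495 = -950/203217797 - 495 = -100592810465/203217797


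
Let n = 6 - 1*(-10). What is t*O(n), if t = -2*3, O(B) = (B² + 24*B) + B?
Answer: -3936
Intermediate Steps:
n = 16 (n = 6 + 10 = 16)
O(B) = B² + 25*B
t = -6
t*O(n) = -96*(25 + 16) = -96*41 = -6*656 = -3936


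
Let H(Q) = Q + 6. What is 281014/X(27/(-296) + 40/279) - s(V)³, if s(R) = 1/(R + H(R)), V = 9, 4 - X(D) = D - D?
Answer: 971184383/13824 ≈ 70254.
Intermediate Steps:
H(Q) = 6 + Q
X(D) = 4 (X(D) = 4 - (D - D) = 4 - 1*0 = 4 + 0 = 4)
s(R) = 1/(6 + 2*R) (s(R) = 1/(R + (6 + R)) = 1/(6 + 2*R))
281014/X(27/(-296) + 40/279) - s(V)³ = 281014/4 - (1/(2*(3 + 9)))³ = 281014*(¼) - ((½)/12)³ = 140507/2 - ((½)*(1/12))³ = 140507/2 - (1/24)³ = 140507/2 - 1*1/13824 = 140507/2 - 1/13824 = 971184383/13824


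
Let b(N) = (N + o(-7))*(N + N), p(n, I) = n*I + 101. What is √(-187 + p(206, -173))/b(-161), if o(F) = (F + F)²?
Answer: -I*√8931/5635 ≈ -0.016771*I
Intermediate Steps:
o(F) = 4*F² (o(F) = (2*F)² = 4*F²)
p(n, I) = 101 + I*n (p(n, I) = I*n + 101 = 101 + I*n)
b(N) = 2*N*(196 + N) (b(N) = (N + 4*(-7)²)*(N + N) = (N + 4*49)*(2*N) = (N + 196)*(2*N) = (196 + N)*(2*N) = 2*N*(196 + N))
√(-187 + p(206, -173))/b(-161) = √(-187 + (101 - 173*206))/((2*(-161)*(196 - 161))) = √(-187 + (101 - 35638))/((2*(-161)*35)) = √(-187 - 35537)/(-11270) = √(-35724)*(-1/11270) = (2*I*√8931)*(-1/11270) = -I*√8931/5635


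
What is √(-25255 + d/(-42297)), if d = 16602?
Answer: I*√5020312408121/14099 ≈ 158.92*I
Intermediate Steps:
√(-25255 + d/(-42297)) = √(-25255 + 16602/(-42297)) = √(-25255 + 16602*(-1/42297)) = √(-25255 - 5534/14099) = √(-356075779/14099) = I*√5020312408121/14099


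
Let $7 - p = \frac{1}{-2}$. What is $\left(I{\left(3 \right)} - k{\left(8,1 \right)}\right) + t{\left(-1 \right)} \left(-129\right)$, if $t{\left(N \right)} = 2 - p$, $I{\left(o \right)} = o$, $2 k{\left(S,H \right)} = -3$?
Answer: $714$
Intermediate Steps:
$k{\left(S,H \right)} = - \frac{3}{2}$ ($k{\left(S,H \right)} = \frac{1}{2} \left(-3\right) = - \frac{3}{2}$)
$p = \frac{15}{2}$ ($p = 7 - \frac{1}{-2} = 7 - - \frac{1}{2} = 7 + \frac{1}{2} = \frac{15}{2} \approx 7.5$)
$t{\left(N \right)} = - \frac{11}{2}$ ($t{\left(N \right)} = 2 - \frac{15}{2} = - \frac{11}{2}$)
$\left(I{\left(3 \right)} - k{\left(8,1 \right)}\right) + t{\left(-1 \right)} \left(-129\right) = \left(3 - - \frac{3}{2}\right) - - \frac{1419}{2} = \left(3 + \frac{3}{2}\right) + \frac{1419}{2} = \frac{9}{2} + \frac{1419}{2} = 714$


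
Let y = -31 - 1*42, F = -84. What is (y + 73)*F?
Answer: 0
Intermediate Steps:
y = -73 (y = -31 - 42 = -73)
(y + 73)*F = (-73 + 73)*(-84) = 0*(-84) = 0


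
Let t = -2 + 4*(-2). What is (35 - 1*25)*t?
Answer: -100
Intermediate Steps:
t = -10 (t = -2 - 8 = -10)
(35 - 1*25)*t = (35 - 1*25)*(-10) = (35 - 25)*(-10) = 10*(-10) = -100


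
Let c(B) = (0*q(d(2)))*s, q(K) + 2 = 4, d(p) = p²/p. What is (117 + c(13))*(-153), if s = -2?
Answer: -17901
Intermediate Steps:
d(p) = p
q(K) = 2 (q(K) = -2 + 4 = 2)
c(B) = 0 (c(B) = (0*2)*(-2) = 0*(-2) = 0)
(117 + c(13))*(-153) = (117 + 0)*(-153) = 117*(-153) = -17901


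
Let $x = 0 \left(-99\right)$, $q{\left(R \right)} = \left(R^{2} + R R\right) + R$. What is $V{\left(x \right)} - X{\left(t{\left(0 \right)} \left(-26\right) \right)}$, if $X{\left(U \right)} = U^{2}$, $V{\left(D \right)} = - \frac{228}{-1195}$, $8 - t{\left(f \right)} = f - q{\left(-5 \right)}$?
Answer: $- \frac{2269166152}{1195} \approx -1.8989 \cdot 10^{6}$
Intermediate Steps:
$q{\left(R \right)} = R + 2 R^{2}$ ($q{\left(R \right)} = \left(R^{2} + R^{2}\right) + R = 2 R^{2} + R = R + 2 R^{2}$)
$x = 0$
$t{\left(f \right)} = 53 - f$ ($t{\left(f \right)} = 8 - \left(f - - 5 \left(1 + 2 \left(-5\right)\right)\right) = 8 - \left(f - - 5 \left(1 - 10\right)\right) = 8 - \left(f - \left(-5\right) \left(-9\right)\right) = 8 - \left(f - 45\right) = 8 - \left(-45 + f\right) = 53 - f$)
$V{\left(D \right)} = \frac{228}{1195}$ ($V{\left(D \right)} = \left(-228\right) \left(- \frac{1}{1195}\right) = \frac{228}{1195}$)
$V{\left(x \right)} - X{\left(t{\left(0 \right)} \left(-26\right) \right)} = \frac{228}{1195} - \left(\left(53 - 0\right) \left(-26\right)\right)^{2} = \frac{228}{1195} - \left(\left(53 + 0\right) \left(-26\right)\right)^{2} = \frac{228}{1195} - \left(53 \left(-26\right)\right)^{2} = \frac{228}{1195} - \left(-1378\right)^{2} = \frac{228}{1195} - 1898884 = - \frac{2269166152}{1195}$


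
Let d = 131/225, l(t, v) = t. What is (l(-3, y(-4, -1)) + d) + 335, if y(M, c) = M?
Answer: 74831/225 ≈ 332.58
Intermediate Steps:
d = 131/225 (d = 131*(1/225) = 131/225 ≈ 0.58222)
(l(-3, y(-4, -1)) + d) + 335 = (-3 + 131/225) + 335 = -544/225 + 335 = 74831/225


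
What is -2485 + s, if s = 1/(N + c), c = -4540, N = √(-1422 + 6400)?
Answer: -25603730105/10303311 - √4978/20606622 ≈ -2485.0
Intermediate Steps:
N = √4978 ≈ 70.555
s = 1/(-4540 + √4978) (s = 1/(√4978 - 4540) = 1/(-4540 + √4978) ≈ -0.00022374)
-2485 + s = -2485 + (-2270/10303311 - √4978/20606622) = -25603730105/10303311 - √4978/20606622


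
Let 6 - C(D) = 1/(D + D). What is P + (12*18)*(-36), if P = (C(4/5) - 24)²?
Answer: -475463/64 ≈ -7429.1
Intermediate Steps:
C(D) = 6 - 1/(2*D) (C(D) = 6 - 1/(D + D) = 6 - 1/(2*D))
P = 22201/64 (P = ((6 - 1/(2*(4/5))) - 24)² = ((6 - 1/(2*(4*(⅕)))) - 24)² = ((6 - 1/(2*⅘)) - 24)² = ((6 - ½*5/4) - 24)² = ((6 - 5/8) - 24)² = (43/8 - 24)² = (-149/8)² = 22201/64 ≈ 346.89)
P + (12*18)*(-36) = 22201/64 + (12*18)*(-36) = 22201/64 + 216*(-36) = 22201/64 - 7776 = -475463/64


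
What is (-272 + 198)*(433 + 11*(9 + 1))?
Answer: -40182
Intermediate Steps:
(-272 + 198)*(433 + 11*(9 + 1)) = -74*(433 + 11*10) = -74*(433 + 110) = -74*543 = -40182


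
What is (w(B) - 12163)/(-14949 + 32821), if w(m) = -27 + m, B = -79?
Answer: -12269/17872 ≈ -0.68649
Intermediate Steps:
(w(B) - 12163)/(-14949 + 32821) = ((-27 - 79) - 12163)/(-14949 + 32821) = (-106 - 12163)/17872 = -12269*1/17872 = -12269/17872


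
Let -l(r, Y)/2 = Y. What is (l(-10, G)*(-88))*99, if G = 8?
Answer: 139392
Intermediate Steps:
l(r, Y) = -2*Y
(l(-10, G)*(-88))*99 = (-2*8*(-88))*99 = -16*(-88)*99 = 1408*99 = 139392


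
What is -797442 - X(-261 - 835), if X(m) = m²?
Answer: -1998658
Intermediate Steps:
-797442 - X(-261 - 835) = -797442 - (-261 - 835)² = -797442 - 1*(-1096)² = -797442 - 1*1201216 = -797442 - 1201216 = -1998658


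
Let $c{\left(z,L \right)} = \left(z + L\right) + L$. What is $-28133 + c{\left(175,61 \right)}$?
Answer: $-27836$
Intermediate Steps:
$c{\left(z,L \right)} = z + 2 L$ ($c{\left(z,L \right)} = \left(L + z\right) + L = z + 2 L$)
$-28133 + c{\left(175,61 \right)} = -28133 + \left(175 + 2 \cdot 61\right) = -28133 + \left(175 + 122\right) = -28133 + 297 = -27836$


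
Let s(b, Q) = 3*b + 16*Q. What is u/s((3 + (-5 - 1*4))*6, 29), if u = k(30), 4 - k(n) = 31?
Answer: -27/356 ≈ -0.075843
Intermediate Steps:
k(n) = -27 (k(n) = 4 - 1*31 = 4 - 31 = -27)
u = -27
u/s((3 + (-5 - 1*4))*6, 29) = -27/(3*((3 + (-5 - 1*4))*6) + 16*29) = -27/(3*((3 + (-5 - 4))*6) + 464) = -27/(3*((3 - 9)*6) + 464) = -27/(3*(-6*6) + 464) = -27/(3*(-36) + 464) = -27/(-108 + 464) = -27/356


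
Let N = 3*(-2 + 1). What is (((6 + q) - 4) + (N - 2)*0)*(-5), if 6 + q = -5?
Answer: 45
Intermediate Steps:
q = -11 (q = -6 - 5 = -11)
N = -3 (N = 3*(-1) = -3)
(((6 + q) - 4) + (N - 2)*0)*(-5) = (((6 - 11) - 4) + (-3 - 2)*0)*(-5) = ((-5 - 4) - 5*0)*(-5) = (-9 + 0)*(-5) = -9*(-5) = 45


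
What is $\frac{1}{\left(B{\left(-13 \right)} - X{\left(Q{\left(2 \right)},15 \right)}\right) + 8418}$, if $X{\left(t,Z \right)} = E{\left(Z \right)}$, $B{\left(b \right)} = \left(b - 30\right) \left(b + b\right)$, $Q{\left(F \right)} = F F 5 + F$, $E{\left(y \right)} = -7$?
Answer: $\frac{1}{9543} \approx 0.00010479$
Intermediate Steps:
$Q{\left(F \right)} = F + 5 F^{2}$ ($Q{\left(F \right)} = F 5 F + F = 5 F^{2} + F = F + 5 F^{2}$)
$B{\left(b \right)} = 2 b \left(-30 + b\right)$ ($B{\left(b \right)} = \left(-30 + b\right) 2 b = 2 b \left(-30 + b\right)$)
$X{\left(t,Z \right)} = -7$
$\frac{1}{\left(B{\left(-13 \right)} - X{\left(Q{\left(2 \right)},15 \right)}\right) + 8418} = \frac{1}{\left(2 \left(-13\right) \left(-30 - 13\right) - -7\right) + 8418} = \frac{1}{\left(2 \left(-13\right) \left(-43\right) + 7\right) + 8418} = \frac{1}{\left(1118 + 7\right) + 8418} = \frac{1}{1125 + 8418} = \frac{1}{9543}$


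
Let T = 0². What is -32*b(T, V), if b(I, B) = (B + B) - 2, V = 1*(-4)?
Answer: 320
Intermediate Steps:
T = 0
V = -4
b(I, B) = -2 + 2*B (b(I, B) = 2*B - 2 = -2 + 2*B)
-32*b(T, V) = -32*(-2 + 2*(-4)) = -32*(-2 - 8) = -32*(-10) = 320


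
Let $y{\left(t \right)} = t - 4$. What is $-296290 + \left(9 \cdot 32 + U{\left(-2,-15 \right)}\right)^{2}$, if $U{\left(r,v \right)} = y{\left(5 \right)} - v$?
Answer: $-203874$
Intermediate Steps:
$y{\left(t \right)} = -4 + t$
$U{\left(r,v \right)} = 1 - v$ ($U{\left(r,v \right)} = \left(-4 + 5\right) - v = 1 - v$)
$-296290 + \left(9 \cdot 32 + U{\left(-2,-15 \right)}\right)^{2} = -296290 + \left(9 \cdot 32 + \left(1 - -15\right)\right)^{2} = -296290 + \left(288 + \left(1 + 15\right)\right)^{2} = -296290 + \left(288 + 16\right)^{2} = -296290 + 304^{2} = -296290 + 92416 = -203874$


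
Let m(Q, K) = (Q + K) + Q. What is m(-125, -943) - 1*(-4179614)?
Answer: 4178421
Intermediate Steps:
m(Q, K) = K + 2*Q (m(Q, K) = (K + Q) + Q = K + 2*Q)
m(-125, -943) - 1*(-4179614) = (-943 + 2*(-125)) - 1*(-4179614) = (-943 - 250) + 4179614 = -1193 + 4179614 = 4178421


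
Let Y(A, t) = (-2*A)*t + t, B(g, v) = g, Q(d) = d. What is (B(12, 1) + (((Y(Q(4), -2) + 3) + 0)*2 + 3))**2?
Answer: 2401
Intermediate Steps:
Y(A, t) = t - 2*A*t (Y(A, t) = -2*A*t + t = t - 2*A*t)
(B(12, 1) + (((Y(Q(4), -2) + 3) + 0)*2 + 3))**2 = (12 + (((-2*(1 - 2*4) + 3) + 0)*2 + 3))**2 = (12 + (((-2*(1 - 8) + 3) + 0)*2 + 3))**2 = (12 + (((-2*(-7) + 3) + 0)*2 + 3))**2 = (12 + (((14 + 3) + 0)*2 + 3))**2 = (12 + ((17 + 0)*2 + 3))**2 = (12 + (17*2 + 3))**2 = (12 + (34 + 3))**2 = (12 + 37)**2 = 49**2 = 2401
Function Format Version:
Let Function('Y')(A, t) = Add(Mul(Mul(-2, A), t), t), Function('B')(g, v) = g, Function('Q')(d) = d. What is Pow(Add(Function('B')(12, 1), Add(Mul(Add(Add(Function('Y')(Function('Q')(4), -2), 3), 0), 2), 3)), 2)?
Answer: 2401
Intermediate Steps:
Function('Y')(A, t) = Add(t, Mul(-2, A, t)) (Function('Y')(A, t) = Add(Mul(-2, A, t), t) = Add(t, Mul(-2, A, t)))
Pow(Add(Function('B')(12, 1), Add(Mul(Add(Add(Function('Y')(Function('Q')(4), -2), 3), 0), 2), 3)), 2) = Pow(Add(12, Add(Mul(Add(Add(Mul(-2, Add(1, Mul(-2, 4))), 3), 0), 2), 3)), 2) = Pow(Add(12, Add(Mul(Add(Add(Mul(-2, Add(1, -8)), 3), 0), 2), 3)), 2) = Pow(Add(12, Add(Mul(Add(Add(Mul(-2, -7), 3), 0), 2), 3)), 2) = Pow(Add(12, Add(Mul(Add(Add(14, 3), 0), 2), 3)), 2) = Pow(Add(12, Add(Mul(Add(17, 0), 2), 3)), 2) = Pow(Add(12, Add(Mul(17, 2), 3)), 2) = Pow(Add(12, Add(34, 3)), 2) = Pow(Add(12, 37), 2) = Pow(49, 2) = 2401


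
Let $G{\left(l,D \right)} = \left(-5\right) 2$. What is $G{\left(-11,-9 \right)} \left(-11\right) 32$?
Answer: $3520$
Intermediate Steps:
$G{\left(l,D \right)} = -10$
$G{\left(-11,-9 \right)} \left(-11\right) 32 = \left(-10\right) \left(-11\right) 32 = 110 \cdot 32 = 3520$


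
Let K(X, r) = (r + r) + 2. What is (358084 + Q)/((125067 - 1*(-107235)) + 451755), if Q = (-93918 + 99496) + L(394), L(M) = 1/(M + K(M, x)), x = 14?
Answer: 51397563/96680056 ≈ 0.53163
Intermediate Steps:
K(X, r) = 2 + 2*r (K(X, r) = 2*r + 2 = 2 + 2*r)
L(M) = 1/(30 + M) (L(M) = 1/(M + (2 + 2*14)) = 1/(M + (2 + 28)) = 1/(M + 30) = 1/(30 + M))
Q = 2365073/424 (Q = (-93918 + 99496) + 1/(30 + 394) = 5578 + 1/424 = 2365073/424 ≈ 5578.0)
(358084 + Q)/((125067 - 1*(-107235)) + 451755) = (358084 + 2365073/424)/((125067 - 1*(-107235)) + 451755) = 154192689/(424*((125067 + 107235) + 451755)) = 154192689/(424*(232302 + 451755)) = (154192689/424)/684057 = (154192689/424)*(1/684057) = 51397563/96680056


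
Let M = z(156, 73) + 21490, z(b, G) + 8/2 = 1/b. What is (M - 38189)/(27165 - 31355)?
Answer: 2605667/653640 ≈ 3.9864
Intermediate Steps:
z(b, G) = -4 + 1/b
M = 3351817/156 (M = (-4 + 1/156) + 21490 = -623/156 + 21490 = 3351817/156 ≈ 21486.)
(M - 38189)/(27165 - 31355) = (3351817/156 - 38189)/(27165 - 31355) = -2605667/156/(-4190) = -2605667/156*(-1/4190) = 2605667/653640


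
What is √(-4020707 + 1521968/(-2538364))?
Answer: I*√1619162018282676439/634591 ≈ 2005.2*I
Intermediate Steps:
√(-4020707 + 1521968/(-2538364)) = √(-4020707 + 1521968*(-1/2538364)) = √(-4020707 - 380492/634591) = √(-2551504856329/634591) = I*√1619162018282676439/634591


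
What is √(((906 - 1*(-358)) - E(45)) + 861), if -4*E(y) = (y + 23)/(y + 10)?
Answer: 6*√178585/55 ≈ 46.101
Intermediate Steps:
E(y) = -(23 + y)/(4*(10 + y)) (E(y) = -(y + 23)/(4*(y + 10)) = -(23 + y)/(4*(10 + y)))
√(((906 - 1*(-358)) - E(45)) + 861) = √(((906 - 1*(-358)) - (-23 - 1*45)/(4*(10 + 45))) + 861) = √(((906 + 358) - (-23 - 45)/(4*55)) + 861) = √((1264 - (-68)/(4*55)) + 861) = √((1264 - 1*(-17/55)) + 861) = √((1264 + 17/55) + 861) = √(69537/55 + 861) = √(116892/55) = 6*√178585/55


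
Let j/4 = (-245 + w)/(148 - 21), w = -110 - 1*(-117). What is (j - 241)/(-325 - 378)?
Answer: 1661/4699 ≈ 0.35348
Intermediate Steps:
w = 7 (w = -110 + 117 = 7)
j = -952/127 (j = 4*((-245 + 7)/(148 - 21)) = 4*(-238/127) = -952/127 ≈ -7.4961)
(j - 241)/(-325 - 378) = (-952/127 - 241)/(-325 - 378) = -31559/127/(-703) = -31559/127*(-1/703) = 1661/4699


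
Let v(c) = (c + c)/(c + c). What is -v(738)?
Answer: -1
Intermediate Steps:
v(c) = 1 (v(c) = (2*c)/((2*c)) = (2*c)*(1/(2*c)) = 1)
-v(738) = -1*1 = -1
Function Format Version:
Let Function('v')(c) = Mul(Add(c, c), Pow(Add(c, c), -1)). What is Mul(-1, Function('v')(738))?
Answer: -1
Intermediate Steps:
Function('v')(c) = 1 (Function('v')(c) = Mul(Mul(2, c), Pow(Mul(2, c), -1)) = Mul(Mul(2, c), Mul(Rational(1, 2), Pow(c, -1))) = 1)
Mul(-1, Function('v')(738)) = Mul(-1, 1) = -1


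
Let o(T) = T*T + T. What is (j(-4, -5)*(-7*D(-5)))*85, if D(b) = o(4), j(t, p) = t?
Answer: 47600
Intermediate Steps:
o(T) = T + T**2 (o(T) = T**2 + T = T + T**2)
D(b) = 20 (D(b) = 4*(1 + 4) = 4*5 = 20)
(j(-4, -5)*(-7*D(-5)))*85 = -(-28)*20*85 = -4*(-140)*85 = 560*85 = 47600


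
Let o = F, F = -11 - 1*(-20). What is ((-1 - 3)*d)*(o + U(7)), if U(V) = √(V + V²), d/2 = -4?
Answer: 288 + 64*√14 ≈ 527.47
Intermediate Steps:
d = -8 (d = 2*(-4) = -8)
F = 9 (F = -11 + 20 = 9)
o = 9
((-1 - 3)*d)*(o + U(7)) = ((-1 - 3)*(-8))*(9 + √(7*(1 + 7))) = (-4*(-8))*(9 + √(7*8)) = 32*(9 + √56) = 32*(9 + 2*√14) = 288 + 64*√14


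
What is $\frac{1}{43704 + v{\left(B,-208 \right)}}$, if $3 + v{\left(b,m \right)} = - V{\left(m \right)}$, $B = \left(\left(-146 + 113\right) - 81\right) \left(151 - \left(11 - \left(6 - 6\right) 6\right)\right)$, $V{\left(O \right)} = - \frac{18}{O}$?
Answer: $\frac{104}{4544895} \approx 2.2883 \cdot 10^{-5}$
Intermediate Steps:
$B = -15960$ ($B = \left(-33 - 81\right) \left(151 - \left(11 - \left(6 - 6\right) 6\right)\right) = - 114 \left(151 + \left(-11 + 0 \cdot 6\right)\right) = - 114 \left(151 + \left(-11 + 0\right)\right) = - 114 \left(151 - 11\right) = \left(-114\right) 140 = -15960$)
$v{\left(b,m \right)} = -3 + \frac{18}{m}$ ($v{\left(b,m \right)} = -3 - - \frac{18}{m} = -3 + \frac{18}{m}$)
$\frac{1}{43704 + v{\left(B,-208 \right)}} = \frac{1}{43704 - \left(3 - \frac{18}{-208}\right)} = \frac{1}{43704 + \left(-3 + 18 \left(- \frac{1}{208}\right)\right)} = \frac{1}{43704 - \frac{321}{104}} = \frac{1}{\frac{4544895}{104}} = \frac{104}{4544895}$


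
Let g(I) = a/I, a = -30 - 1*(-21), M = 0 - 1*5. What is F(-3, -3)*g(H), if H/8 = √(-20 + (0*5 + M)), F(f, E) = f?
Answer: -27*I/40 ≈ -0.675*I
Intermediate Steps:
M = -5 (M = 0 - 5 = -5)
a = -9 (a = -30 + 21 = -9)
H = 40*I (H = 8*√(-20 + (0*5 - 5)) = 8*√(-20 + (0 - 5)) = 8*√(-20 - 5) = 8*√(-25) = 8*(5*I) = 40*I ≈ 40.0*I)
g(I) = -9/I
F(-3, -3)*g(H) = -(-27)/(40*I) = -(-27)*(-I/40) = -27*I/40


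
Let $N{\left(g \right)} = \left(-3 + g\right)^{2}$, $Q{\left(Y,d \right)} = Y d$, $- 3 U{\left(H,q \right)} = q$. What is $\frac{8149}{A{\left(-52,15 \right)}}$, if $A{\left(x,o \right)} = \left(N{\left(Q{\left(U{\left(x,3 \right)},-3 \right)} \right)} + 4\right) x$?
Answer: $- \frac{8149}{208} \approx -39.178$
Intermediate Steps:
$U{\left(H,q \right)} = - \frac{q}{3}$
$A{\left(x,o \right)} = 4 x$ ($A{\left(x,o \right)} = \left(\left(-3 + \left(- \frac{1}{3}\right) 3 \left(-3\right)\right)^{2} + 4\right) x = \left(\left(-3 - -3\right)^{2} + 4\right) x = \left(\left(-3 + 3\right)^{2} + 4\right) x = \left(0^{2} + 4\right) x = \left(0 + 4\right) x = 4 x$)
$\frac{8149}{A{\left(-52,15 \right)}} = \frac{8149}{4 \left(-52\right)} = \frac{8149}{-208} = 8149 \left(- \frac{1}{208}\right) = - \frac{8149}{208}$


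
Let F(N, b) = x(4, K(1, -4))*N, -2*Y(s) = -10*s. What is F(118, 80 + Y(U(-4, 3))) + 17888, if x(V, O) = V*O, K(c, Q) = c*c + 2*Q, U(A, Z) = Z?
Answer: 14584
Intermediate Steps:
K(c, Q) = c² + 2*Q
x(V, O) = O*V
Y(s) = 5*s (Y(s) = -(-5)*s = 5*s)
F(N, b) = -28*N (F(N, b) = ((1² + 2*(-4))*4)*N = ((1 - 8)*4)*N = (-7*4)*N = -28*N)
F(118, 80 + Y(U(-4, 3))) + 17888 = -28*118 + 17888 = -3304 + 17888 = 14584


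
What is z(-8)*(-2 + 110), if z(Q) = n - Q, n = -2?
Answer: 648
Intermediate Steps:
z(Q) = -2 - Q
z(-8)*(-2 + 110) = (-2 - 1*(-8))*(-2 + 110) = (-2 + 8)*108 = 6*108 = 648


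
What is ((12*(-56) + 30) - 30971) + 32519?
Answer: 906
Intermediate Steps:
((12*(-56) + 30) - 30971) + 32519 = ((-672 + 30) - 30971) + 32519 = (-642 - 30971) + 32519 = -31613 + 32519 = 906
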